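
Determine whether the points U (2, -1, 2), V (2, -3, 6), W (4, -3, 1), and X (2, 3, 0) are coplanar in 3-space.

A normal to the plane through U, V, W is n = UV × UW = (10, 8, 4).
The plane has equation n·P = 20. For X: n·X = 44.
44 ≠ 20, so X is off the plane.

No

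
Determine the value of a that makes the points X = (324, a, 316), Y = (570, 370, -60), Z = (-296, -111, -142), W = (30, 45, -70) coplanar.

-10

The points are coplanar iff XY · (XZ × XW) = 0.
Expanding, this is linear in a: (-35620)a + (-356200) = 0.
So a = -10.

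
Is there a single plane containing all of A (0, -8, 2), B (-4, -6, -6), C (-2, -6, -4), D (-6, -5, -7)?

The four points are coplanar iff the 3×3 determinant with rows AB, AC, AD is zero.
Rows: (-4, 2, -8), (-2, 2, -6), (-6, 3, -9).
Expanding along the first row: (-4)(0) − (2)(-18) + (-8)(6) = -12.
Nonzero ⇒ not coplanar.

No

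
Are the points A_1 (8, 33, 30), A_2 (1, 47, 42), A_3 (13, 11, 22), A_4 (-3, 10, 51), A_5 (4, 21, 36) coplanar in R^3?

The plane through A_1, A_2, A_3 has normal n = A_1A_2 × A_1A_3 = (152, 4, 84) and equation n·P = 3868.
Checking the remaining points: n·A_4 = 3868, n·A_5 = 3716.
Since n·A_5 = 3716 ≠ 3868, A_5 is off the plane and the points are not all coplanar.

No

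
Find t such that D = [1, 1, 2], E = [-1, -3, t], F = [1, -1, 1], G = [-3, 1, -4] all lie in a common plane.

-3

Normal to plane DFG: n = (12, 4, -8); plane equation n·P = 0.
Requiring n·E = 0: (-8)t + (-24) = 0.
So t = -3.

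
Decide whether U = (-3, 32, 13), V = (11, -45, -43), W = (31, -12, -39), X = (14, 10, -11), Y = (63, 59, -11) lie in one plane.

The plane through U, V, W has normal n = UV × UW = (1540, -1176, 2002) and equation n·P = -16226.
Checking the remaining points: n·X = -12222, n·Y = 5614.
Since n·X = -12222 ≠ -16226, X is off the plane and the points are not all coplanar.

No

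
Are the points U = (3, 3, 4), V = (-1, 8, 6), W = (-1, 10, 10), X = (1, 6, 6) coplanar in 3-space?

Yes

With U as base: UV = (-4, 5, 2), UW = (-4, 7, 6), UX = (-2, 3, 2).
UW × UX = (-4, -4, 2).
UV · (UW × UX) = 0.
The scalar triple product vanishes, so the four points are coplanar.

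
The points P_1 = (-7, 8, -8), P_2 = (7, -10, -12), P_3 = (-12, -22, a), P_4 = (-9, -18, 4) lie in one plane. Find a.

8

Normal to plane P_1P_2P_4: n = (-320, -160, -400); plane equation n·P = 4160.
Requiring n·P_3 = 4160: (-400)a + (7360) = 4160.
So a = 8.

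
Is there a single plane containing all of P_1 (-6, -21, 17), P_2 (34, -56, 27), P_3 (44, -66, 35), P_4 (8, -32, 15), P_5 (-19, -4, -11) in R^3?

Yes

The plane through P_1, P_2, P_3 has normal n = P_1P_2 × P_1P_3 = (-180, -220, -50) and equation n·P = 4850.
Checking the remaining points: n·P_4 = 4850, n·P_5 = 4850.
All equal 4850, so all 5 points lie in one plane.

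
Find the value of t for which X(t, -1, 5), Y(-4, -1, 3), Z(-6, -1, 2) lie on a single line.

0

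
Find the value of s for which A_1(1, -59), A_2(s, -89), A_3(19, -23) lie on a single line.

-14

The three points are collinear iff det[A_1A_2; A_1A_3] = 0.
This determinant is linear in s: (36)s + (504) = 0, so s = -14.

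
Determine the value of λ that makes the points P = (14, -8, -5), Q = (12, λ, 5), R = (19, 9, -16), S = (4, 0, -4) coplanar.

Coplanarity ⇔ det[PQ; PR; PS] = 0.
Expanding, this is linear in λ: (105)λ + (2730) = 0.
So λ = -26.

-26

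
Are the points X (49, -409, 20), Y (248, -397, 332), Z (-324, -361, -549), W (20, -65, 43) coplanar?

No

The four points are coplanar iff the 3×3 determinant with rows XY, XZ, XW is zero.
Rows: (199, 12, 312), (-373, 48, -569), (-29, 344, 23).
Expanding along the first row: (199)(196840) − (12)(-25080) + (312)(-126920) = -126920.
Nonzero ⇒ not coplanar.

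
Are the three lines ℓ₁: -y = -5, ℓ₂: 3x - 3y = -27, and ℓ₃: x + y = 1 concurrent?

Yes

The three lines meet at one point iff the augmented coefficient matrix [aᵢ bᵢ cᵢ] has rank < 3, i.e. its determinant vanishes.
Here the determinant is 0.
It vanishes, so the lines are concurrent at (-4, 5).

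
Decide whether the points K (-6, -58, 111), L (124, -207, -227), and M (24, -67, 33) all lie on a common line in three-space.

No

KL = (130, -149, -338), KM = (30, -9, -78).
KL × KM = (8580, 0, 3300).
The cross product is nonzero, so the points do not lie on one line.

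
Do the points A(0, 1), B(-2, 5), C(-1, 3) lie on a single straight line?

Yes

AB = (-2, 4), AC = (-1, 2).
det[AB; AC] = (-2)(2) − (4)(-1) = 0.
The determinant is zero, so the points are collinear.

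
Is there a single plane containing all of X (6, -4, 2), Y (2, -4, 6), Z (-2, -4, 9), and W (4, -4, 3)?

Yes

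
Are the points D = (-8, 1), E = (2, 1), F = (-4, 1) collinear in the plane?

Yes

DE = (10, 0), DF = (4, 0).
det[DE; DF] = (10)(0) − (0)(4) = 0.
The determinant is zero, so the points are collinear.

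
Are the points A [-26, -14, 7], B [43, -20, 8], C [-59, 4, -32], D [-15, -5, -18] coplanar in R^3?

No

With A as base: AB = (69, -6, 1), AC = (-33, 18, -39), AD = (11, 9, -25).
AC × AD = (-99, -1254, -495).
AB · (AC × AD) = 198.
Since 198 ≠ 0, the four points are not coplanar.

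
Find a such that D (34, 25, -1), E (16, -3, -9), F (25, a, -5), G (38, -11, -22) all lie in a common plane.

Normal to plane DEG: n = (300, -410, 760); plane equation n·P = -810.
Requiring n·F = -810: (-410)a + (3700) = -810.
So a = 11.

11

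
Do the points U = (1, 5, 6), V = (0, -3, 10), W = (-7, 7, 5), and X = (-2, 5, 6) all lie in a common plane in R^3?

Yes

A normal to the plane through U, V, W is n = UV × UW = (0, -33, -66).
The plane has equation n·P = -561. For X: n·X = -561.
Equal, so X lies in the plane and all four are coplanar.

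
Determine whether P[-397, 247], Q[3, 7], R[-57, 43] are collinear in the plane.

Yes

PQ = (400, -240), PR = (340, -204).
det[PQ; PR] = (400)(-204) − (-240)(340) = 0.
The determinant is zero, so the points are collinear.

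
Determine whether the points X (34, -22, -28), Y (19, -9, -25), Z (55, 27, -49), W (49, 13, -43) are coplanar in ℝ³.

Yes

With X as base: XY = (-15, 13, 3), XZ = (21, 49, -21), XW = (15, 35, -15).
XZ × XW = (0, 0, 0).
XY · (XZ × XW) = 0.
The scalar triple product vanishes, so the four points are coplanar.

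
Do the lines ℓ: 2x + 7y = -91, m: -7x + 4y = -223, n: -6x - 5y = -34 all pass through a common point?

Lines aᵢx + bᵢy = cᵢ with pairwise distinct directions are concurrent exactly when det[aᵢ bᵢ cᵢ] = 0.
Here the determinant is -171.
Nonzero, so no common point exists.

No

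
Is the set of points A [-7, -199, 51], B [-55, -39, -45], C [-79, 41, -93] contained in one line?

AB = (-48, 160, -96), AC = (-72, 240, -144).
Each component of AC is 3/2 times the corresponding component of AB, so AC = 3/2·AB and the points are collinear.

Yes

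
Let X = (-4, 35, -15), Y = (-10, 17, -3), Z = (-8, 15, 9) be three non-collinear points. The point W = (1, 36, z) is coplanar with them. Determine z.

3

Coplanarity requires XY · (XZ × XW) = 0.
XY = (-6, -18, 12), XZ = (-4, -20, 24); the triple product is linear in z with coefficient 48 and constant term -144.
Setting it to zero: z = 3.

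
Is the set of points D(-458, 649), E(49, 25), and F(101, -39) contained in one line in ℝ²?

Yes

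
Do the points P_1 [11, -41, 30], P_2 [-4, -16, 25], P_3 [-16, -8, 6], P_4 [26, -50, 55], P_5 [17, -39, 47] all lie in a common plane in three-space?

Yes

The plane through P_1, P_2, P_3 has normal n = P_1P_2 × P_1P_3 = (-435, -225, 180) and equation n·P = 9840.
Checking the remaining points: n·P_4 = 9840, n·P_5 = 9840.
All equal 9840, so all 5 points lie in one plane.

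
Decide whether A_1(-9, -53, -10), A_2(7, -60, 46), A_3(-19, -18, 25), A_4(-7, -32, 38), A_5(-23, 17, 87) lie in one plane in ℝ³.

The plane through A_1, A_2, A_3 has normal n = A_1A_2 × A_1A_3 = (-2205, -1120, 490) and equation n·P = 74305.
Checking the remaining points: n·A_4 = 69895, n·A_5 = 74305.
Since n·A_4 = 69895 ≠ 74305, A_4 is off the plane and the points are not all coplanar.

No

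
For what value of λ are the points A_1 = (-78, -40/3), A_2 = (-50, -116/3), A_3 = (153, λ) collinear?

-667/3

Collinearity: (A_3 − A_1) must be parallel to (A_2 − A_1) = (28, -76/3).
Cross-multiplying the components: (λ − (-40/3))·(28) = (231)·(-76/3).
Solving gives λ = -667/3.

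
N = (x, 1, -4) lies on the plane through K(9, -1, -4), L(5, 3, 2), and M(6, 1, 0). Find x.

The plane through K, L, M has equation 4x − 2y + 4z = 22.
Substituting N: (4)x + (-18) = 22, so x = 10.

10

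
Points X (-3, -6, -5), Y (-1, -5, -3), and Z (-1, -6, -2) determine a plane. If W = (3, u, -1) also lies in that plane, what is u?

The plane through X, Y, Z has equation 3x − 2y − 2z = 13.
Substituting W: (-2)u + (11) = 13, so u = -1.

-1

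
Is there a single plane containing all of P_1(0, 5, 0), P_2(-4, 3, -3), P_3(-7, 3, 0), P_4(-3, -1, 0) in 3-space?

No

The four points are coplanar iff the 3×3 determinant with rows P_1P_2, P_1P_3, P_1P_4 is zero.
Rows: (-4, -2, -3), (-7, -2, 0), (-3, -6, 0).
Expanding along the first row: (-4)(0) − (-2)(0) + (-3)(36) = -108.
Nonzero ⇒ not coplanar.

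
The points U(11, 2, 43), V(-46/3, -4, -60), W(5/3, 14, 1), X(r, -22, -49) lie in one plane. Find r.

-43/3

Normal to plane UVW: n = (1488, -434/3, -372); plane equation n·P = 248/3.
Requiring n·X = 248/3: (1488)r + (64232/3) = 248/3.
So r = -43/3.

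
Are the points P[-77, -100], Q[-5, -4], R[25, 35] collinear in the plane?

No

PQ = (72, 96), PR = (102, 135).
det[PQ; PR] = (72)(135) − (96)(102) = -72.
The determinant is nonzero, so they are not collinear.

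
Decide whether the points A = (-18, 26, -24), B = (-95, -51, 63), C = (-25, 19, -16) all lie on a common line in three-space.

No

AB = (-77, -77, 87), AC = (-7, -7, 8).
AB × AC = (-7, 7, 0).
The cross product is nonzero, so the points do not lie on one line.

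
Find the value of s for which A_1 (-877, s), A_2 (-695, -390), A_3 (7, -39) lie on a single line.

-481

Collinearity: (A_1 − A_2) must be parallel to (A_3 − A_2) = (702, 351).
Cross-multiplying the components: (s − (-390))·(702) = (-182)·(351).
Solving gives s = -481.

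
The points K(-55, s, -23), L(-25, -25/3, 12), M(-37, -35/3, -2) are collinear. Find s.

-50/3

Collinearity requires KL × KM = 0; each component is linear in s.
The x-component gives (14)s + (700/3) = 0, so s = -50/3.
The remaining components then also vanish.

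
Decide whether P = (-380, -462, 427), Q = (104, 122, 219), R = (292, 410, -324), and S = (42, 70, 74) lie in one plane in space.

With P as base: PQ = (484, 584, -208), PR = (672, 872, -751), PS = (422, 532, -353).
PR × PS = (91716, -79706, -10480).
PQ · (PR × PS) = 22080.
Since 22080 ≠ 0, the four points are not coplanar.

No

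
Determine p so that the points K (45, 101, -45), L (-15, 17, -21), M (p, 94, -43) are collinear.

40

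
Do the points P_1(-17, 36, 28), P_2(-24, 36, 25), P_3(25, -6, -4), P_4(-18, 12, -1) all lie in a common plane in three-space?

Yes

With P_1 as base: P_1P_2 = (-7, 0, -3), P_1P_3 = (42, -42, -32), P_1P_4 = (-1, -24, -29).
P_1P_3 × P_1P_4 = (450, 1250, -1050).
P_1P_2 · (P_1P_3 × P_1P_4) = 0.
The scalar triple product vanishes, so the four points are coplanar.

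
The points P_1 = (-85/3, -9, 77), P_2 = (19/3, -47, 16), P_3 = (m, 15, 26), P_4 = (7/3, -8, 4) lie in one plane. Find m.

-37/3

Normal to plane P_1P_2P_4: n = (2835, 660, 1200); plane equation n·P = 6135.
Requiring n·P_3 = 6135: (2835)m + (41100) = 6135.
So m = -37/3.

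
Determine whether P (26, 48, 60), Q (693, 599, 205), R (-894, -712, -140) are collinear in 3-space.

Yes

PQ = (667, 551, 145), PR = (-920, -760, -200).
Each component of PR is -40/29 times the corresponding component of PQ, so PR = -40/29·PQ and the points are collinear.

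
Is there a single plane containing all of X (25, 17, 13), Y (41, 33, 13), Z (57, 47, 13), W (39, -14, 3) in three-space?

A normal to the plane through X, Y, Z is n = XY × XZ = (0, 0, -32).
The plane has equation n·P = -416. For W: n·W = -96.
-96 ≠ -416, so W is off the plane.

No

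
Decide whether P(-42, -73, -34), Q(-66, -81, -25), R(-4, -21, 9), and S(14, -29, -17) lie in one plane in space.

No

The four points are coplanar iff the 3×3 determinant with rows PQ, PR, PS is zero.
Rows: (-24, -8, 9), (38, 52, 43), (56, 44, 17).
Expanding along the first row: (-24)(-1008) − (-8)(-1762) + (9)(-1240) = -1064.
Nonzero ⇒ not coplanar.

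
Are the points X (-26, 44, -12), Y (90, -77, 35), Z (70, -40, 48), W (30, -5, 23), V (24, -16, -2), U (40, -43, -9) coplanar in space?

Yes

The plane through X, Y, Z has normal n = XY × XZ = (-3312, -2448, 1872) and equation n·P = -44064.
Checking the remaining points: n·W = -44064, n·V = -44064, n·U = -44064.
All equal -44064, so all 6 points lie in one plane.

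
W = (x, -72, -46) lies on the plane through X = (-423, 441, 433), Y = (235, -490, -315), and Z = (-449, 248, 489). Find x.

-9

The plane through X, Y, Z has equation −196500x − 17400y − 151200z = 9976500.
Substituting W: (-196500)x + (8208000) = 9976500, so x = -9.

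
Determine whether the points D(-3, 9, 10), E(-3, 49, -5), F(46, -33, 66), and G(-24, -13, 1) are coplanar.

The four points are coplanar iff the 3×3 determinant with rows DE, DF, DG is zero.
Rows: (0, 40, -15), (49, -42, 56), (-21, -22, -9).
Expanding along the first row: (0)(1610) − (40)(735) + (-15)(-1960) = 0.
Zero determinant ⇒ coplanar.

Yes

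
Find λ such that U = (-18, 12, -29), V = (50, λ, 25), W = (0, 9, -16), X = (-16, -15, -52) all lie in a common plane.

6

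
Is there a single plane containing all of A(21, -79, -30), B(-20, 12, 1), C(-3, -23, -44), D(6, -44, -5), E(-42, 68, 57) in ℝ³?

The plane through A, B, C has normal n = AB × AC = (-3010, -1318, -112) and equation n·P = 44272.
Checking the remaining points: n·D = 40492, n·E = 30412.
Since n·D = 40492 ≠ 44272, D is off the plane and the points are not all coplanar.

No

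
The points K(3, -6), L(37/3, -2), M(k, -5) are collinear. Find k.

16/3

Collinearity: (M − K) must be parallel to (L − K) = (28/3, 4).
Cross-multiplying the components: (k − 3)·(4) = (1)·(28/3).
Solving gives k = 16/3.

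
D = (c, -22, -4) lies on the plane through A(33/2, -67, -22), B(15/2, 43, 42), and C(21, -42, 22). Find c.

The plane through A, B, C has equation 3240x + 684y − 720z = 23472.
Substituting D: (3240)c + (-12168) = 23472, so c = 11.

11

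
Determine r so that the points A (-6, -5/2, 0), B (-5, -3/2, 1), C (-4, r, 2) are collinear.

Collinearity requires AB × AC = 0; each component is linear in r.
The x-component gives (-1)r + (-1/2) = 0, so r = -1/2.
The remaining components then also vanish.

-1/2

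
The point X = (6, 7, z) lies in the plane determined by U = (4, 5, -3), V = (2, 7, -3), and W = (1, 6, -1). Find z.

Coplanarity requires UV · (UW × UX) = 0.
UV = (-2, 2, 0), UW = (-3, 1, 2); the triple product is linear in z with coefficient 4 and constant term 28.
Setting it to zero: z = -7.

-7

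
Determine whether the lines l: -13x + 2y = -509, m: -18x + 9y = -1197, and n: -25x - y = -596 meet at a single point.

Yes

The three lines meet at one point iff the augmented coefficient matrix [aᵢ bᵢ cᵢ] has rank < 3, i.e. its determinant vanishes.
Here the determinant is 0.
It vanishes, so the lines are concurrent at (27, -79).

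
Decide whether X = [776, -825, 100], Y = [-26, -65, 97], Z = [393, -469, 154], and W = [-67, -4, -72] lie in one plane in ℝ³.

No

The four points are coplanar iff the 3×3 determinant with rows XY, XZ, XW is zero.
Rows: (-802, 760, -3), (-383, 356, 54), (-843, 821, -172).
Expanding along the first row: (-802)(-105566) − (760)(111398) + (-3)(-14335) = 44457.
Nonzero ⇒ not coplanar.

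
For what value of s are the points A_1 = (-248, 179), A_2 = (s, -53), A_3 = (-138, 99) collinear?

71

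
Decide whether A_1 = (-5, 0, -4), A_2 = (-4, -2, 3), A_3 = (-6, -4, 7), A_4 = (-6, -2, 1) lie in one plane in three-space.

A normal to the plane through A_1, A_2, A_3 is n = A_1A_2 × A_1A_3 = (6, -18, -6).
The plane has equation n·P = -6. For A_4: n·A_4 = -6.
Equal, so A_4 lies in the plane and all four are coplanar.

Yes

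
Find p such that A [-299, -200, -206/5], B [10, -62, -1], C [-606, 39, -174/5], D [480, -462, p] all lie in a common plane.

The points are coplanar iff AB · (AC × AD) = 0.
Expanding, this is linear in p: (116217)p + (1743255) = 0.
So p = -15.

-15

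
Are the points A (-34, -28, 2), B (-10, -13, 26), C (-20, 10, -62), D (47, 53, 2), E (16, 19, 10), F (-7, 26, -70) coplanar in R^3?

Yes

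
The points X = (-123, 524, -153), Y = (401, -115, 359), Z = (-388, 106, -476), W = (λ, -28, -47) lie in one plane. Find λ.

19

Normal to plane XYZ: n = (420413, 33572, -388367); plane equation n·P = 25301080.
Requiring n·W = 25301080: (420413)λ + (17313233) = 25301080.
So λ = 19.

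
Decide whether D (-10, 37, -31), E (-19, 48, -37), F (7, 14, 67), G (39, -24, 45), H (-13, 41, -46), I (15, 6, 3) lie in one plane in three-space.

The plane through D, E, F has normal n = DE × DF = (940, 780, 20) and equation n·P = 18840.
Checking the remaining points: n·G = 18840, n·H = 18840, n·I = 18840.
All equal 18840, so all 6 points lie in one plane.

Yes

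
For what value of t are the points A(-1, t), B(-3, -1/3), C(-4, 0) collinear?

The three points are collinear iff det[AB; AC] = 0.
This determinant is linear in t: (-1)t + (-1) = 0, so t = -1.

-1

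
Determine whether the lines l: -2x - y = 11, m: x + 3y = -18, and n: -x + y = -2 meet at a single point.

Lines aᵢx + bᵢy = cᵢ with pairwise distinct directions are concurrent exactly when det[aᵢ bᵢ cᵢ] = 0.
Here the determinant is 0.
It vanishes, so the lines are concurrent at (-3, -5).

Yes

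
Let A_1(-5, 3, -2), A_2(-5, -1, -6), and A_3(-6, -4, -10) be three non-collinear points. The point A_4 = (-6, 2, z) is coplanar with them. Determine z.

-4

The plane through A_1, A_2, A_3 has equation 4x + 4y − 4z = 0.
Substituting A_4: (-4)z + (-16) = 0, so z = -4.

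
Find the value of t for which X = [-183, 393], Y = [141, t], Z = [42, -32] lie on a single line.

-219

The three points are collinear iff det[XY; XZ] = 0.
This determinant is linear in t: (-225)t + (-49275) = 0, so t = -219.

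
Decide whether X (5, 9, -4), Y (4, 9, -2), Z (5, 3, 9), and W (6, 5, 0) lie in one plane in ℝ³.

With X as base: XY = (-1, 0, 2), XZ = (0, -6, 13), XW = (1, -4, 4).
XZ × XW = (28, 13, 6).
XY · (XZ × XW) = -16.
Since -16 ≠ 0, the four points are not coplanar.

No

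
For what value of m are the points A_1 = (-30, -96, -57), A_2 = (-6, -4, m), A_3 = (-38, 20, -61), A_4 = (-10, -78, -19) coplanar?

The points are coplanar iff A_1A_2 · (A_1A_3 × A_1A_4) = 0.
Expanding, this is linear in m: (-2464)m + (-12320) = 0.
So m = -5.

-5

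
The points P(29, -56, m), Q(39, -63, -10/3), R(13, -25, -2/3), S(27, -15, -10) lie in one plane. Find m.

Coplanarity ⇔ det[PQ; PR; PS] = 0.
Expanding, this is linear in m: (792)m + (264) = 0.
So m = -1/3.

-1/3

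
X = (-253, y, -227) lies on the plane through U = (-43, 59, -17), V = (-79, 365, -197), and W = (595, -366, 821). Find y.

A normal to the plane is n = UV × UW = (179928, -84672, -179928).
X lies in the plane iff n · UX = 0.
This gives (-84672)y + (4995648) = 0, so y = 59.

59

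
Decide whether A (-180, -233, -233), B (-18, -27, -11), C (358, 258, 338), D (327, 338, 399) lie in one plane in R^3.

The four points are coplanar iff the 3×3 determinant with rows AB, AC, AD is zero.
Rows: (162, 206, 222), (538, 491, 571), (507, 571, 632).
Expanding along the first row: (162)(-15729) − (206)(50519) + (222)(58261) = -21070.
Nonzero ⇒ not coplanar.

No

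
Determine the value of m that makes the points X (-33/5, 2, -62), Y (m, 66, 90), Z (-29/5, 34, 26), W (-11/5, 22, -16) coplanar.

27/5

Coplanarity ⇔ det[XY; XZ; XW] = 0.
Expanding, this is linear in m: (-288)m + (7776/5) = 0.
So m = 27/5.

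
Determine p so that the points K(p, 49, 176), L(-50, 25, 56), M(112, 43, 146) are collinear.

166

Direction LM = (162, 18, 90). From the y-coordinate of K, the parameter along the line is τ = (49 − 25)/18 = 4/3.
Then p = (-50) + 4/3·(162) = 166.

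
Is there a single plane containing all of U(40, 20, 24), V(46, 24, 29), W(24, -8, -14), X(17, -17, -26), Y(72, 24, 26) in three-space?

Yes

The plane through U, V, W has normal n = UV × UW = (-12, 148, -104) and equation n·P = -16.
Checking the remaining points: n·X = -16, n·Y = -16.
All equal -16, so all 5 points lie in one plane.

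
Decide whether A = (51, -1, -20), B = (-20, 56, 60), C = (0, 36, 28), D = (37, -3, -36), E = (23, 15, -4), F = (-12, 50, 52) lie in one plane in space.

The plane through A, B, C has normal n = AB × AC = (-224, -672, 280) and equation n·P = -16352.
Checking the remaining points: n·D = -16352, n·E = -16352, n·F = -16352.
All equal -16352, so all 6 points lie in one plane.

Yes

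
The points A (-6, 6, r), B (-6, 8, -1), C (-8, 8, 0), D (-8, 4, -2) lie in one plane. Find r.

-2

Coplanarity ⇔ det[AB; AC; AD] = 0.
Expanding, this is linear in r: (-8)r + (-16) = 0.
So r = -2.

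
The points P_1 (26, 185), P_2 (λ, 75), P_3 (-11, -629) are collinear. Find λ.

21

The three points are collinear iff det[P_1P_2; P_1P_3] = 0.
This determinant is linear in λ: (-814)λ + (17094) = 0, so λ = 21.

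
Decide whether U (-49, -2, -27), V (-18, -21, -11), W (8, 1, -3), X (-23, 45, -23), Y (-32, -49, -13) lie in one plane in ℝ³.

No

The plane through U, V, W has normal n = UV × UW = (-504, 168, 1176) and equation n·P = -7392.
Checking the remaining points: n·X = -7896, n·Y = -7392.
Since n·X = -7896 ≠ -7392, X is off the plane and the points are not all coplanar.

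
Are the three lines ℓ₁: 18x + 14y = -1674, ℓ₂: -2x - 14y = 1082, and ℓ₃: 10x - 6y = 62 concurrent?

Yes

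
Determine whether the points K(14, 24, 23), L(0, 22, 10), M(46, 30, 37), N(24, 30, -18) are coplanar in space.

Yes

A normal to the plane through K, L, M is n = KL × KM = (50, -220, -20).
The plane has equation n·P = -5040. For N: n·N = -5040.
Equal, so N lies in the plane and all four are coplanar.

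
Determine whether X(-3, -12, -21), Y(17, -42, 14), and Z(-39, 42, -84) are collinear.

Yes

XY = (20, -30, 35), XZ = (-36, 54, -63).
Each component of XZ is -9/5 times the corresponding component of XY, so XZ = -9/5·XY and the points are collinear.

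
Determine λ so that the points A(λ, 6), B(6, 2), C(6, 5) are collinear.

6

Collinearity: (A − B) must be parallel to (C − B) = (0, 3).
Cross-multiplying the components: (λ − 6)·(3) = (4)·(0).
Solving gives λ = 6.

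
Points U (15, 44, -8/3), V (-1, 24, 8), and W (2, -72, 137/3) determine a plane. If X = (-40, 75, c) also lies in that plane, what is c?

The plane through U, V, W has equation (812/3)x + (1904/3)y + 1596z = 83188/3.
Substituting X: (1596)c + (110320/3) = 83188/3, so c = -17/3.

-17/3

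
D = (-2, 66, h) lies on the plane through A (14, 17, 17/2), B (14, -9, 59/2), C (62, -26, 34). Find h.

Coplanarity requires AB · (AC × AD) = 0.
AB = (0, -26, 21), AC = (48, -43, 51/2); the triple product is linear in h with coefficient 1248 and constant term 34944.
Setting it to zero: h = -28.

-28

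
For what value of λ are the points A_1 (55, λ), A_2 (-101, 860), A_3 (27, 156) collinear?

Collinearity: (A_1 − A_2) must be parallel to (A_3 − A_2) = (128, -704).
Cross-multiplying the components: (λ − 860)·(128) = (156)·(-704).
Solving gives λ = 2.

2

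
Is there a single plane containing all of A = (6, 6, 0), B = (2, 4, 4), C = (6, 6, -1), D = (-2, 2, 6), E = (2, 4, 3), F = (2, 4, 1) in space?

The plane through A, B, C has normal n = AB × AC = (2, -4, 0) and equation n·P = -12.
Checking the remaining points: n·D = -12, n·E = -12, n·F = -12.
All equal -12, so all 6 points lie in one plane.

Yes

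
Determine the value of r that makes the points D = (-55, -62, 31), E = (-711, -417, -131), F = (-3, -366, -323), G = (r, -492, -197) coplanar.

Normal to plane DEF: n = (76422, -240648, 217884); plane equation n·P = 17471370.
Requiring n·G = 17471370: (76422)r + (75475668) = 17471370.
So r = -759.

-759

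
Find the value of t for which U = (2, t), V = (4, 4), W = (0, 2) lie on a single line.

3

Collinearity: (U − V) must be parallel to (W − V) = (-4, -2).
Cross-multiplying the components: (t − 4)·(-4) = (-2)·(-2).
Solving gives t = 3.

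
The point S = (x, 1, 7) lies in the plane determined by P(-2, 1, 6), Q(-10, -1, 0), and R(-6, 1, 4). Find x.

0

The plane through P, Q, R has equation 4x + 8y − 8z = -48.
Substituting S: (4)x + (-48) = -48, so x = 0.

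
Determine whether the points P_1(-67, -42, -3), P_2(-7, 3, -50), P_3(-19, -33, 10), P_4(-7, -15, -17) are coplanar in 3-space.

The four points are coplanar iff the 3×3 determinant with rows P_1P_2, P_1P_3, P_1P_4 is zero.
Rows: (60, 45, -47), (48, 9, 13), (60, 27, -14).
Expanding along the first row: (60)(-477) − (45)(-1452) + (-47)(756) = 1188.
Nonzero ⇒ not coplanar.

No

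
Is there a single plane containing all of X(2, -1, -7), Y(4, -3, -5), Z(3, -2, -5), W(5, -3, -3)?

No

With X as base: XY = (2, -2, 2), XZ = (1, -1, 2), XW = (3, -2, 4).
XZ × XW = (0, 2, 1).
XY · (XZ × XW) = -2.
Since -2 ≠ 0, the four points are not coplanar.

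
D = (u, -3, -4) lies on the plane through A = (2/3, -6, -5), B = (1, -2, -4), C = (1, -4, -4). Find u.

1

A normal to the plane is n = AB × AC = (2, 0, -2/3).
D lies in the plane iff n · AD = 0.
This gives (2)u + (-2) = 0, so u = 1.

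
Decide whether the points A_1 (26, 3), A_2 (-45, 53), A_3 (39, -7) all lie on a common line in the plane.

No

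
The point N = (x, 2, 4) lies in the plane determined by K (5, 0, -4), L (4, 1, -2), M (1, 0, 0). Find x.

The plane through K, L, M has equation 4x − 4y + 4z = 4.
Substituting N: (4)x + (8) = 4, so x = -1.

-1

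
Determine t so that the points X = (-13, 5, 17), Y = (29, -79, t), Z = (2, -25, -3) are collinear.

-39

Direction XZ = (15, -30, -20). From the x-coordinate of Y, the parameter along the line is τ = (29 − (-13))/15 = 14/5.
Then t = 17 + 14/5·(-20) = -39.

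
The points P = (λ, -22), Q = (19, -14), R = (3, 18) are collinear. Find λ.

Collinearity: (P − Q) must be parallel to (R − Q) = (-16, 32).
Cross-multiplying the components: (λ − 19)·(32) = (-8)·(-16).
Solving gives λ = 23.

23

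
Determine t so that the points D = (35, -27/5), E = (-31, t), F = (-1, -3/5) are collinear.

17/5

Collinearity: (E − D) must be parallel to (F − D) = (-36, 24/5).
Cross-multiplying the components: (t − (-27/5))·(-36) = (-66)·(24/5).
Solving gives t = 17/5.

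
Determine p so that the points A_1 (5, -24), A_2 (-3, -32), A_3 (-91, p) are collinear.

-120

Collinearity: (A_3 − A_1) must be parallel to (A_2 − A_1) = (-8, -8).
Cross-multiplying the components: (p − (-24))·(-8) = (-96)·(-8).
Solving gives p = -120.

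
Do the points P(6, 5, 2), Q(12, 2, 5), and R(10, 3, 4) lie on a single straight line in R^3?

Yes

PQ = (6, -3, 3), PR = (4, -2, 2).
Each component of PR is 2/3 times the corresponding component of PQ, so PR = 2/3·PQ and the points are collinear.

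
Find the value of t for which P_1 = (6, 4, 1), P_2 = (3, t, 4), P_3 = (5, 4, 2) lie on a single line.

4

Direction P_1P_3 = (-1, 0, 1). From the x-coordinate of P_2, the parameter along the line is τ = (3 − 6)/(-1) = 3.
Then t = 4 + 3·(0) = 4.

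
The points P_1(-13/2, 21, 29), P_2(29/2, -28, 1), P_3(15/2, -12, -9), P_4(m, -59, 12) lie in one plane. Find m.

28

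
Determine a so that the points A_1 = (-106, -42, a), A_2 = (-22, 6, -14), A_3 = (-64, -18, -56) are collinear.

Collinearity requires A_1A_2 × A_1A_3 = 0; each component is linear in a.
The x-component gives (-24)a + (-2352) = 0, so a = -98.
The remaining components then also vanish.

-98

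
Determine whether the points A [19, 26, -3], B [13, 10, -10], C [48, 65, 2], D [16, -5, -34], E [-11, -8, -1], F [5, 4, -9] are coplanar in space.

The plane through A, B, C has normal n = AB × AC = (193, -173, 230) and equation n·P = -1521.
Checking the remaining points: n·D = -3867, n·E = -969, n·F = -1797.
Since n·D = -3867 ≠ -1521, D is off the plane and the points are not all coplanar.

No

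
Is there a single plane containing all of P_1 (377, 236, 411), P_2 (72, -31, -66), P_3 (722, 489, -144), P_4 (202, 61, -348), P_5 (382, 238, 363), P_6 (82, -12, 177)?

No

The plane through P_1, P_2, P_3 has normal n = P_1P_2 × P_1P_3 = (268866, -333840, 14950) and equation n·P = 28720692.
Checking the remaining points: n·P_4 = 28744092, n·P_5 = 28679742, n·P_6 = 28699242.
Since n·P_4 = 28744092 ≠ 28720692, P_4 is off the plane and the points are not all coplanar.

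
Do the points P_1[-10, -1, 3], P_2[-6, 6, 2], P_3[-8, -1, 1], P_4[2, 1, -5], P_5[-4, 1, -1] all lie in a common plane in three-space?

The plane through P_1, P_2, P_3 has normal n = P_1P_2 × P_1P_3 = (-14, 6, -14) and equation n·P = 92.
Checking the remaining points: n·P_4 = 48, n·P_5 = 76.
Since n·P_4 = 48 ≠ 92, P_4 is off the plane and the points are not all coplanar.

No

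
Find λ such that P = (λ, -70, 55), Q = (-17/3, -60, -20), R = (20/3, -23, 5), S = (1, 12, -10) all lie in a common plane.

Coplanarity ⇔ det[PQ; PR; PS] = 0.
Expanding, this is linear in λ: (1430)λ + (-118690/3) = 0.
So λ = 83/3.

83/3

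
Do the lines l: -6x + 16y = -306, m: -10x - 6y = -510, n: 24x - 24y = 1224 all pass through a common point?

Yes

Intersecting l and m: solving the 2×2 system gives (x, y) = (51, 0).
Substitute into n: (24)(51) + (-24)(0) = 1224.
This equals 1224, so (51, 0) lies on all three lines and they are concurrent.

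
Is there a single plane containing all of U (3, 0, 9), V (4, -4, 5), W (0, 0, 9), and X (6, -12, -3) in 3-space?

A normal to the plane through U, V, W is n = UV × UW = (0, 12, -12).
The plane has equation n·P = -108. For X: n·X = -108.
Equal, so X lies in the plane and all four are coplanar.

Yes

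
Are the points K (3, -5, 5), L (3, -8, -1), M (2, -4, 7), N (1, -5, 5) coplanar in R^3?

The four points are coplanar iff the 3×3 determinant with rows KL, KM, KN is zero.
Rows: (0, -3, -6), (-1, 1, 2), (-2, 0, 0).
Expanding along the first row: (0)(0) − (-3)(4) + (-6)(2) = 0.
Zero determinant ⇒ coplanar.

Yes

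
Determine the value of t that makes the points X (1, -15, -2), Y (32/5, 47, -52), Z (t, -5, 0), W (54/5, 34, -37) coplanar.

The points are coplanar iff XY · (XZ × XW) = 0.
Expanding, this is linear in t: (-280)t + (3976) = 0.
So t = 71/5.

71/5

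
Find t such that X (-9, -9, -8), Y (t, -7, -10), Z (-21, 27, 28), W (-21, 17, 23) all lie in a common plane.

-7

Coplanarity ⇔ det[XY; XZ; XW] = 0.
Expanding, this is linear in t: (180)t + (1260) = 0.
So t = -7.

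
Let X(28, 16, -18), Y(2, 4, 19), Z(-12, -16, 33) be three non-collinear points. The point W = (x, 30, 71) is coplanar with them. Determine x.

-23

Coplanarity requires XY · (XZ × XW) = 0.
XY = (-26, -12, 37), XZ = (-40, -32, 51); the triple product is linear in x with coefficient 572 and constant term 13156.
Setting it to zero: x = -23.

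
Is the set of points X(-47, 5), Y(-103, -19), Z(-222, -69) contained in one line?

No

XY = (-56, -24), XZ = (-175, -74).
Twice the signed area of △XYZ is (-56)(-74) − (-24)(-175) = -56.
The area is nonzero, so the three points are not collinear.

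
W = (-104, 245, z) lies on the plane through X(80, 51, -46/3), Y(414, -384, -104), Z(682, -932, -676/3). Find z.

22

The plane through X, Y, Z has equation (12572/3)x + (50288/3)y − 66452z = 2209080.
Substituting W: (-66452)z + (3671024) = 2209080, so z = 22.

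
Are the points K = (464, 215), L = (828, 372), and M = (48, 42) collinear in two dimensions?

KL = (364, 157), KM = (-416, -173).
det[KL; KM] = (364)(-173) − (157)(-416) = 2340.
The determinant is nonzero, so they are not collinear.

No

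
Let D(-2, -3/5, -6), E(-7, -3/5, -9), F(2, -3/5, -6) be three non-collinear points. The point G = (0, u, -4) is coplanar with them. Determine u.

-3/5

The plane through D, E, F has equation −12y = 36/5.
Substituting G: (-12)u + (0) = 36/5, so u = -3/5.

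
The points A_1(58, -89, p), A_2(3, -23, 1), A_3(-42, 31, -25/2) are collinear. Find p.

35/2

Collinearity requires A_1A_2 × A_1A_3 = 0; each component is linear in p.
The x-component gives (54)p + (-945) = 0, so p = 35/2.
The remaining components then also vanish.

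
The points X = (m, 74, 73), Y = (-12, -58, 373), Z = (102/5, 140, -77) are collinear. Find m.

Direction YZ = (162/5, 198, -450). From the y-coordinate of X, the parameter along the line is τ = (74 − (-58))/198 = 2/3.
Then m = (-12) + 2/3·(162/5) = 48/5.

48/5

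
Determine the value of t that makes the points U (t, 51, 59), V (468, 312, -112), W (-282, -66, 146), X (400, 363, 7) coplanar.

Coplanarity ⇔ det[UV; UW; UX] = 0.
Expanding, this is linear in t: (58140)t + (2441880) = 0.
So t = -42.

-42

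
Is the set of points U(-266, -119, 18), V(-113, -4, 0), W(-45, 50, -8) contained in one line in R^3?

UV = (153, 115, -18), UW = (221, 169, -26).
UV × UW = (52, 0, 442).
The cross product is nonzero, so the points do not lie on one line.

No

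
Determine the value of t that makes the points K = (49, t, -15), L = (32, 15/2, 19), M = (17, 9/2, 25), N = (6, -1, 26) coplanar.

The points are coplanar iff KL · (KM × KN) = 0.
Expanding, this is linear in t: (51)t + (1581/2) = 0.
So t = -31/2.

-31/2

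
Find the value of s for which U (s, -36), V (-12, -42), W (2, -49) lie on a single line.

Collinearity: (U − V) must be parallel to (W − V) = (14, -7).
Cross-multiplying the components: (s − (-12))·(-7) = (6)·(14).
Solving gives s = -24.

-24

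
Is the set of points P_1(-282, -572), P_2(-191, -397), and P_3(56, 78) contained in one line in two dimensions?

Yes

P_1P_2 = (91, 175), P_1P_3 = (338, 650).
Checking proportionality: P_1P_3 = 26/7·P_1P_2, so the vectors are parallel and the points are collinear.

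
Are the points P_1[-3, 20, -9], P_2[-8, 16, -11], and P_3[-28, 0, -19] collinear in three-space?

Yes

P_1P_2 = (-5, -4, -2), P_1P_3 = (-25, -20, -10).
P_1P_2 × P_1P_3 = (0, 0, 0).
The cross product vanishes, so the three points are collinear.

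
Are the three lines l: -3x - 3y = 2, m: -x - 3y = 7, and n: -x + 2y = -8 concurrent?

The three lines meet at one point iff the augmented coefficient matrix [aᵢ bᵢ cᵢ] has rank < 3, i.e. its determinant vanishes.
Here the determinant is 5.
Nonzero, so no common point exists.

No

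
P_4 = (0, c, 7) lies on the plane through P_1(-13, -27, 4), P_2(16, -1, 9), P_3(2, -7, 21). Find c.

-15

The plane through P_1, P_2, P_3 has equation 342x − 418y + 190z = 7600.
Substituting P_4: (-418)c + (1330) = 7600, so c = -15.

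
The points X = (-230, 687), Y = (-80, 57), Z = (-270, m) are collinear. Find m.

Collinearity: (Z − X) must be parallel to (Y − X) = (150, -630).
Cross-multiplying the components: (m − 687)·(150) = (-40)·(-630).
Solving gives m = 855.

855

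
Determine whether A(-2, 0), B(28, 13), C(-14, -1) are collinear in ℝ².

No

AB = (30, 13), AC = (-12, -1).
det[AB; AC] = (30)(-1) − (13)(-12) = 126.
The determinant is nonzero, so they are not collinear.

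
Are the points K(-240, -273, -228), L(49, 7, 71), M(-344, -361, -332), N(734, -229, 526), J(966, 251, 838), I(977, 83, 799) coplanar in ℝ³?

Yes

The plane through K, L, M has normal n = KL × KM = (-2808, -1040, 3688) and equation n·P = 116976.
Checking the remaining points: n·N = 116976, n·J = 116976, n·I = 116976.
All equal 116976, so all 6 points lie in one plane.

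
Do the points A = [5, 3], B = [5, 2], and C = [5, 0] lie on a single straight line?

Yes

AB = (0, -1), AC = (0, -3).
Twice the signed area of △ABC is (0)(-3) − (-1)(0) = 0.
The triangle is degenerate (zero area), so the points are collinear.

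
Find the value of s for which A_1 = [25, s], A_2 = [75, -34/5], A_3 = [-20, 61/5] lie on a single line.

Collinearity: (A_1 − A_2) must be parallel to (A_3 − A_2) = (-95, 19).
Cross-multiplying the components: (s − (-34/5))·(-95) = (-50)·(19).
Solving gives s = 16/5.

16/5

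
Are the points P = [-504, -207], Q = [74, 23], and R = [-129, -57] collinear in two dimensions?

No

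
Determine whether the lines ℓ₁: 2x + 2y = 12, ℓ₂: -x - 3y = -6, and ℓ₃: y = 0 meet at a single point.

Lines aᵢx + bᵢy = cᵢ with pairwise distinct directions are concurrent exactly when det[aᵢ bᵢ cᵢ] = 0.
Here the determinant is 0.
It vanishes, so the lines are concurrent at (6, 0).

Yes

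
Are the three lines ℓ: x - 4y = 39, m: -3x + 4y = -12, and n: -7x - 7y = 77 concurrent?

Lines aᵢx + bᵢy = cᵢ with pairwise distinct directions are concurrent exactly when det[aᵢ bᵢ cᵢ] = 0.
Here the determinant is 875.
Nonzero, so no common point exists.

No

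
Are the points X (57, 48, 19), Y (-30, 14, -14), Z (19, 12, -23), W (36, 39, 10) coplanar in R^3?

The four points are coplanar iff the 3×3 determinant with rows XY, XZ, XW is zero.
Rows: (-87, -34, -33), (-38, -36, -42), (-21, -9, -9).
Expanding along the first row: (-87)(-54) − (-34)(-540) + (-33)(-414) = 0.
Zero determinant ⇒ coplanar.

Yes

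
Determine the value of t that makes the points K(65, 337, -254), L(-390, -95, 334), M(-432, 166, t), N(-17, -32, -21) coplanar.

257

Coplanarity ⇔ det[KL; KM; KN] = 0.
Expanding, this is linear in t: (-132471)t + (34045047) = 0.
So t = 257.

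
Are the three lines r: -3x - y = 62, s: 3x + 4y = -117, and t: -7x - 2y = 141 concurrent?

No

The three lines meet at one point iff the augmented coefficient matrix [aᵢ bᵢ cᵢ] has rank < 3, i.e. its determinant vanishes.
Here the determinant is -22.
Nonzero, so no common point exists.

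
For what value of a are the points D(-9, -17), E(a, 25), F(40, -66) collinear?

Collinearity: (E − D) must be parallel to (F − D) = (49, -49).
Cross-multiplying the components: (a − (-9))·(-49) = (42)·(49).
Solving gives a = -51.

-51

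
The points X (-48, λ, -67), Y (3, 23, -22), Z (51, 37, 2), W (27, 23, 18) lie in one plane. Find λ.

13

The points are coplanar iff XY · (XZ × XW) = 0.
Expanding, this is linear in λ: (1344)λ + (-17472) = 0.
So λ = 13.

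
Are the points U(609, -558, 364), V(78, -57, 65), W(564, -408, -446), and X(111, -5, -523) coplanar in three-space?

Yes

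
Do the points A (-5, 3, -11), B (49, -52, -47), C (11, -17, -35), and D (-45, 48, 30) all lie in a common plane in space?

No

A normal to the plane through A, B, C is n = AB × AC = (600, 720, -200).
The plane has equation n·P = 1360. For D: n·D = 1560.
1560 ≠ 1360, so D is off the plane.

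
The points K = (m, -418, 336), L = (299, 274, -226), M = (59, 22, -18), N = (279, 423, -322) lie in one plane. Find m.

-305

The points are coplanar iff KL · (KM × KN) = 0.
Expanding, this is linear in m: (6800)m + (2074000) = 0.
So m = -305.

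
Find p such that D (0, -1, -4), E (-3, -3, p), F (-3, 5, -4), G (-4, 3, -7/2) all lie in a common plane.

-3

Normal to plane DFG: n = (3, 3/2, 12); plane equation n·P = -99/2.
Requiring n·E = -99/2: (12)p + (-27/2) = -99/2.
So p = -3.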